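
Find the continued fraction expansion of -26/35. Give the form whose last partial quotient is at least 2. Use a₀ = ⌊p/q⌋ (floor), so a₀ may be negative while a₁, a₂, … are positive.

[-1; 3, 1, 8]

-26 = -1·35 + 9
35 = 3·9 + 8
9 = 1·8 + 1
8 = 8·1 + 0  (stop)
So -26/35 = [-1; 3, 1, 8].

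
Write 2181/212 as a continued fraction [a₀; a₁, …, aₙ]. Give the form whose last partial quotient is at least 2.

2181 = 10×212 + 61
212 = 3×61 + 29
61 = 2×29 + 3
29 = 9×3 + 2
3 = 1×2 + 1
2 = 2×1 + 0  (stop)
So 2181/212 = [10; 3, 2, 9, 1, 2].

[10; 3, 2, 9, 1, 2]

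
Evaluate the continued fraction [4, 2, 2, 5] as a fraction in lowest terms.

119/27

Fold from the inside: start with 5/1.
  2 + 1/5 = 11/5
  2 + 5/11 = 27/11
  4 + 11/27 = 119/27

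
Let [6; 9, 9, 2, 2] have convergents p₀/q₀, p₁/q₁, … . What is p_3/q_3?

Using pₖ = aₖpₖ₋₁ + pₖ₋₂, qₖ = aₖqₖ₋₁ + qₖ₋₂ (with p₋₁=1, p₋₂=0, q₋₁=0, q₋₂=1):
  k=0: a=6, p=6, q=1
  k=1: a=9, p=55, q=9
  k=2: a=9, p=501, q=82
  k=3: a=2, p=1057, q=173

1057/173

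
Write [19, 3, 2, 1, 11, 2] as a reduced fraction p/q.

4709/244

Using pₖ = aₖpₖ₋₁ + pₖ₋₂ and qₖ = aₖqₖ₋₁ + qₖ₋₂:
  k=0: a=19, p=19, q=1
  k=1: a=3, p=58, q=3
  k=2: a=2, p=135, q=7
  k=3: a=1, p=193, q=10
  k=4: a=11, p=2258, q=117
  k=5: a=2, p=4709, q=244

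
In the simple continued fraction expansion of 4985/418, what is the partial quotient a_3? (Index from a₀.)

2

4985 = 11·418 + 387   →  a_0 = 11
418 = 1·387 + 31   →  a_1 = 1
387 = 12·31 + 15   →  a_2 = 12
31 = 2·15 + 1   →  a_3 = 2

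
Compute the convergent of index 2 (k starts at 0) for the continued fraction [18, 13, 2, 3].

488/27

Using pₖ = aₖpₖ₋₁ + pₖ₋₂, qₖ = aₖqₖ₋₁ + qₖ₋₂ (with p₋₁=1, p₋₂=0, q₋₁=0, q₋₂=1):
  k=0: a=18, p=18, q=1
  k=1: a=13, p=235, q=13
  k=2: a=2, p=488, q=27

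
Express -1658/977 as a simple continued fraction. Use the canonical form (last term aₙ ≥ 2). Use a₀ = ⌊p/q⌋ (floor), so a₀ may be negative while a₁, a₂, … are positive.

[-2; 3, 3, 3, 14, 2]

-1658 = -2*977 + 296
977 = 3*296 + 89
296 = 3*89 + 29
89 = 3*29 + 2
29 = 14*2 + 1
2 = 2*1 + 0  (stop)
So -1658/977 = [-2; 3, 3, 3, 14, 2].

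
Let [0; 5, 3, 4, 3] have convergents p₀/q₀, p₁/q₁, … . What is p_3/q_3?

13/69

Using pₖ = aₖpₖ₋₁ + pₖ₋₂, qₖ = aₖqₖ₋₁ + qₖ₋₂ (with p₋₁=1, p₋₂=0, q₋₁=0, q₋₂=1):
  k=0: a=0, p=0, q=1
  k=1: a=5, p=1, q=5
  k=2: a=3, p=3, q=16
  k=3: a=4, p=13, q=69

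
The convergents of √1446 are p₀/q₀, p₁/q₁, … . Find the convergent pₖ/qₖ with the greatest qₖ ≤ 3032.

√1446 = [38; 38, 76, …] (period length 2).
Convergents:
  p_0/q_0 = 38/1
  p_1/q_1 = 1445/38
  p_2/q_2 = 109858/2889
  p_3/q_3 = 4176049/109820
q_2 = 2889 ≤ 3032 < 109820 = q_3, so the answer is 109858/2889.

109858/2889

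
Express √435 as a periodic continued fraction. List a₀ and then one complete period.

[20; 1, 5, 1, 40]

a₀ = ⌊√435⌋ = 20.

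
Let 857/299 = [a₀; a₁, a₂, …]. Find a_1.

857 = 2·299 + 259   →  a_0 = 2
299 = 1·259 + 40   →  a_1 = 1

1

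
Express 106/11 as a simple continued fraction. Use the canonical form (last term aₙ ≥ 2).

[9; 1, 1, 1, 3]

106 = 9×11 + 7
11 = 1×7 + 4
7 = 1×4 + 3
4 = 1×3 + 1
3 = 3×1 + 0  (stop)
So 106/11 = [9; 1, 1, 1, 3].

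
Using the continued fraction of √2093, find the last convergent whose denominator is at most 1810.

66977/1464

√2093 = [45; 1, 2, 1, 90, …] (period length 4).
Convergents:
  p_0/q_0 = 45/1
  p_1/q_1 = 46/1
  p_2/q_2 = 137/3
  p_3/q_3 = 183/4
  p_4/q_4 = 16607/363
  p_5/q_5 = 16790/367
  p_6/q_6 = 50187/1097
  p_7/q_7 = 66977/1464
  p_8/q_8 = 6078117/132857
q_7 = 1464 ≤ 1810 < 132857 = q_8, so the answer is 66977/1464.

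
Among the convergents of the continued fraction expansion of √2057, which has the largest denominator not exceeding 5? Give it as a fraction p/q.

136/3

√2057 = [45; 2, 1, 4, 1, 2, 90, …] (period length 6).
Convergents:
  p_0/q_0 = 45/1
  p_1/q_1 = 91/2
  p_2/q_2 = 136/3
  p_3/q_3 = 635/14
q_2 = 3 ≤ 5 < 14 = q_3, so the answer is 136/3.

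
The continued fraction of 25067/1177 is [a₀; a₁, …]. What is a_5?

25067 = 21·1177 + 350   →  a_0 = 21
1177 = 3·350 + 127   →  a_1 = 3
350 = 2·127 + 96   →  a_2 = 2
127 = 1·96 + 31   →  a_3 = 1
96 = 3·31 + 3   →  a_4 = 3
31 = 10·3 + 1   →  a_5 = 10

10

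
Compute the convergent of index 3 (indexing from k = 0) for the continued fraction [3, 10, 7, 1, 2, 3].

251/81

Using pₖ = aₖpₖ₋₁ + pₖ₋₂, qₖ = aₖqₖ₋₁ + qₖ₋₂ (with p₋₁=1, p₋₂=0, q₋₁=0, q₋₂=1):
  k=0: a=3, p=3, q=1
  k=1: a=10, p=31, q=10
  k=2: a=7, p=220, q=71
  k=3: a=1, p=251, q=81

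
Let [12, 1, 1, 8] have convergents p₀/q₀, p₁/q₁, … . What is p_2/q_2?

Using pₖ = aₖpₖ₋₁ + pₖ₋₂, qₖ = aₖqₖ₋₁ + qₖ₋₂ (with p₋₁=1, p₋₂=0, q₋₁=0, q₋₂=1):
  k=0: a=12, p=12, q=1
  k=1: a=1, p=13, q=1
  k=2: a=1, p=25, q=2

25/2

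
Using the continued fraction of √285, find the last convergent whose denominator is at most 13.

135/8

√285 = [16; 1, 7, 2, 7, 1, 32, …] (period length 6).
Convergents:
  p_0/q_0 = 16/1
  p_1/q_1 = 17/1
  p_2/q_2 = 135/8
  p_3/q_3 = 287/17
q_2 = 8 ≤ 13 < 17 = q_3, so the answer is 135/8.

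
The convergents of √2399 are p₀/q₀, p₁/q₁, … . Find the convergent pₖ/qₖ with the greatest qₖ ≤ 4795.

√2399 = [48; 1, 47, 1, 96, …] (period length 4).
Convergents:
  p_0/q_0 = 48/1
  p_1/q_1 = 49/1
  p_2/q_2 = 2351/48
  p_3/q_3 = 2400/49
  p_4/q_4 = 232751/4752
  p_5/q_5 = 235151/4801
q_4 = 4752 ≤ 4795 < 4801 = q_5, so the answer is 232751/4752.

232751/4752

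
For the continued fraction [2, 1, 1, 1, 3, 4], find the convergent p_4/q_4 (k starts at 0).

29/11

Using pₖ = aₖpₖ₋₁ + pₖ₋₂, qₖ = aₖqₖ₋₁ + qₖ₋₂ (with p₋₁=1, p₋₂=0, q₋₁=0, q₋₂=1):
  k=0: a=2, p=2, q=1
  k=1: a=1, p=3, q=1
  k=2: a=1, p=5, q=2
  k=3: a=1, p=8, q=3
  k=4: a=3, p=29, q=11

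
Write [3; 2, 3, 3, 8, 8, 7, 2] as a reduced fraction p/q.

81217/23647

Fold from the inside: start with 2/1.
  7 + 1/2 = 15/2
  8 + 2/15 = 122/15
  8 + 15/122 = 991/122
  3 + 122/991 = 3095/991
  3 + 991/3095 = 10276/3095
  2 + 3095/10276 = 23647/10276
  3 + 10276/23647 = 81217/23647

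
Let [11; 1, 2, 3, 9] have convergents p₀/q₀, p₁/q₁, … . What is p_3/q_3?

Using pₖ = aₖpₖ₋₁ + pₖ₋₂, qₖ = aₖqₖ₋₁ + qₖ₋₂ (with p₋₁=1, p₋₂=0, q₋₁=0, q₋₂=1):
  k=0: a=11, p=11, q=1
  k=1: a=1, p=12, q=1
  k=2: a=2, p=35, q=3
  k=3: a=3, p=117, q=10

117/10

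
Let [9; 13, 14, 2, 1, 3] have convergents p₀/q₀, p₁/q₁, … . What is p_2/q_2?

Using pₖ = aₖpₖ₋₁ + pₖ₋₂, qₖ = aₖqₖ₋₁ + qₖ₋₂ (with p₋₁=1, p₋₂=0, q₋₁=0, q₋₂=1):
  k=0: a=9, p=9, q=1
  k=1: a=13, p=118, q=13
  k=2: a=14, p=1661, q=183

1661/183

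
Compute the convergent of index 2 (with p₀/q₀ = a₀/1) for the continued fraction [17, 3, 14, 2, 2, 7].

Using pₖ = aₖpₖ₋₁ + pₖ₋₂, qₖ = aₖqₖ₋₁ + qₖ₋₂ (with p₋₁=1, p₋₂=0, q₋₁=0, q₋₂=1):
  k=0: a=17, p=17, q=1
  k=1: a=3, p=52, q=3
  k=2: a=14, p=745, q=43

745/43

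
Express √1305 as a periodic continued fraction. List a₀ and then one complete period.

a₀ = ⌊√1305⌋ = 36.
With m₀=0, d₀=1 and mₖ₊₁ = dₖaₖ − mₖ, dₖ₊₁ = (n − mₖ₊₁²)/dₖ, aₖ₊₁ = ⌊(a₀+mₖ₊₁)/dₖ₊₁⌋:
  k=1: m=36, d=9, a=8
  k=2: m=36, d=1, a=72
d=1 and a=2a₀=72 at k=2, so the next step gives (m, d) = (36, 9) again — its k=1 value — and the period has length 2.

[36; 8, 72]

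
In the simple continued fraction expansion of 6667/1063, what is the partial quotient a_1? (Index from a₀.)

6667 = 6·1063 + 289   →  a_0 = 6
1063 = 3·289 + 196   →  a_1 = 3

3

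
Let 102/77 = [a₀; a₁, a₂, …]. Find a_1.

102 = 1·77 + 25   →  a_0 = 1
77 = 3·25 + 2   →  a_1 = 3

3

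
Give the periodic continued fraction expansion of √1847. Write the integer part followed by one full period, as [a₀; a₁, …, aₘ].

[42; 1, 41, 1, 84]

a₀ = ⌊√1847⌋ = 42.
With m₀=0, d₀=1 and mₖ₊₁ = dₖaₖ − mₖ, dₖ₊₁ = (n − mₖ₊₁²)/dₖ, aₖ₊₁ = ⌊(a₀+mₖ₊₁)/dₖ₊₁⌋:
  k=1: m=42, d=83, a=1
  k=2: m=41, d=2, a=41
  k=3: m=41, d=83, a=1
  k=4: m=42, d=1, a=84
d=1 and a=2a₀=84 at k=4, so the next step gives (m, d) = (42, 83) again — its k=1 value — and the period has length 4.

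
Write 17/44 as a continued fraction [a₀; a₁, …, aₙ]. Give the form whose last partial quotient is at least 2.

17 = 0*44 + 17
44 = 2*17 + 10
17 = 1*10 + 7
10 = 1*7 + 3
7 = 2*3 + 1
3 = 3*1 + 0  (stop)
So 17/44 = [0; 2, 1, 1, 2, 3].

[0; 2, 1, 1, 2, 3]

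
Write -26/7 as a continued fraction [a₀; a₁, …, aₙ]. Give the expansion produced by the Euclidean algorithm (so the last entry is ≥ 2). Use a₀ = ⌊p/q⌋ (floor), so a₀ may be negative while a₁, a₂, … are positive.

[-4; 3, 2]

-26 = -4*7 + 2
7 = 3*2 + 1
2 = 2*1 + 0  (stop)
So -26/7 = [-4; 3, 2].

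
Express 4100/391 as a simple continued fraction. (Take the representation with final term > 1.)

[10; 2, 17, 3, 1, 2]

4100 = 10·391 + 190
391 = 2·190 + 11
190 = 17·11 + 3
11 = 3·3 + 2
3 = 1·2 + 1
2 = 2·1 + 0  (stop)
So 4100/391 = [10; 2, 17, 3, 1, 2].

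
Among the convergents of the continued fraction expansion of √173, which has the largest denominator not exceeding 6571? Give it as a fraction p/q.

29239/2223

√173 = [13; 6, 1, 1, 6, 26, …] (period length 5).
Convergents:
  p_0/q_0 = 13/1
  p_1/q_1 = 79/6
  p_2/q_2 = 92/7
  p_3/q_3 = 171/13
  p_4/q_4 = 1118/85
  p_5/q_5 = 29239/2223
  p_6/q_6 = 176552/13423
q_5 = 2223 ≤ 6571 < 13423 = q_6, so the answer is 29239/2223.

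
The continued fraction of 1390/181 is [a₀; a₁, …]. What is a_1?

1

1390 = 7·181 + 123   →  a_0 = 7
181 = 1·123 + 58   →  a_1 = 1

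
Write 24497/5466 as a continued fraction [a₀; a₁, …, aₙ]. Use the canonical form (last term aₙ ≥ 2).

24497 = 4*5466 + 2633
5466 = 2*2633 + 200
2633 = 13*200 + 33
200 = 6*33 + 2
33 = 16*2 + 1
2 = 2*1 + 0  (stop)
So 24497/5466 = [4; 2, 13, 6, 16, 2].

[4; 2, 13, 6, 16, 2]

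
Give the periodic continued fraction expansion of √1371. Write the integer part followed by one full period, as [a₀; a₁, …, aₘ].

a₀ = ⌊√1371⌋ = 37.
With m₀=0, d₀=1 and mₖ₊₁ = dₖaₖ − mₖ, dₖ₊₁ = (n − mₖ₊₁²)/dₖ, aₖ₊₁ = ⌊(a₀+mₖ₊₁)/dₖ₊₁⌋:
  k=1: m=37, d=2, a=37
  k=2: m=37, d=1, a=74
d=1 and a=2a₀=74 at k=2, so the next step gives (m, d) = (37, 2) again — its k=1 value — and the period has length 2.

[37; 37, 74]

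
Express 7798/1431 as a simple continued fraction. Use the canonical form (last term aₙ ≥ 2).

[5; 2, 4, 2, 3, 3, 6]

7798 = 5·1431 + 643
1431 = 2·643 + 145
643 = 4·145 + 63
145 = 2·63 + 19
63 = 3·19 + 6
19 = 3·6 + 1
6 = 6·1 + 0  (stop)
So 7798/1431 = [5; 2, 4, 2, 3, 3, 6].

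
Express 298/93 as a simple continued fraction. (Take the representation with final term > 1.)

298 = 3·93 + 19
93 = 4·19 + 17
19 = 1·17 + 2
17 = 8·2 + 1
2 = 2·1 + 0  (stop)
So 298/93 = [3; 4, 1, 8, 2].

[3; 4, 1, 8, 2]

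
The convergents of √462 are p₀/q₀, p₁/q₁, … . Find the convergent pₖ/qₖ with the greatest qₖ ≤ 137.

1827/85

√462 = [21; 2, 42, …] (period length 2).
Convergents:
  p_0/q_0 = 21/1
  p_1/q_1 = 43/2
  p_2/q_2 = 1827/85
  p_3/q_3 = 3697/172
q_2 = 85 ≤ 137 < 172 = q_3, so the answer is 1827/85.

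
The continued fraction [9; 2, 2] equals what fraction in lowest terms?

47/5

Fold from the inside: start with 2/1.
  2 + 1/2 = 5/2
  9 + 2/5 = 47/5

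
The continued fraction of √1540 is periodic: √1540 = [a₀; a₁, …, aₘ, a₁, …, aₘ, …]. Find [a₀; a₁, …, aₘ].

[39; 4, 8, 2, 8, 4, 78]

a₀ = ⌊√1540⌋ = 39.
With m₀=0, d₀=1 and mₖ₊₁ = dₖaₖ − mₖ, dₖ₊₁ = (n − mₖ₊₁²)/dₖ, aₖ₊₁ = ⌊(a₀+mₖ₊₁)/dₖ₊₁⌋:
  k=1: m=39, d=19, a=4
  k=2: m=37, d=9, a=8
  k=3: m=35, d=35, a=2
  k=4: m=35, d=9, a=8
  k=5: m=37, d=19, a=4
  k=6: m=39, d=1, a=78
d=1 and a=2a₀=78 at k=6, so the next step gives (m, d) = (39, 19) again — its k=1 value — and the period has length 6.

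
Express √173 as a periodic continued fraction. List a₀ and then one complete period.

[13; 6, 1, 1, 6, 26]

a₀ = ⌊√173⌋ = 13.
With m₀=0, d₀=1 and mₖ₊₁ = dₖaₖ − mₖ, dₖ₊₁ = (n − mₖ₊₁²)/dₖ, aₖ₊₁ = ⌊(a₀+mₖ₊₁)/dₖ₊₁⌋:
  k=1: m=13, d=4, a=6
  k=2: m=11, d=13, a=1
  k=3: m=2, d=13, a=1
  k=4: m=11, d=4, a=6
  k=5: m=13, d=1, a=26
d=1 and a=2a₀=26 at k=5, so the next step gives (m, d) = (13, 4) again — its k=1 value — and the period has length 5.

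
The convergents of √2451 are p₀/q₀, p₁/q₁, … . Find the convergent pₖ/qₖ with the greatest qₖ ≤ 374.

√2451 = [49; 1, 1, 32, 1, 1, 98, …] (period length 6).
Convergents:
  p_0/q_0 = 49/1
  p_1/q_1 = 50/1
  p_2/q_2 = 99/2
  p_3/q_3 = 3218/65
  p_4/q_4 = 3317/67
  p_5/q_5 = 6535/132
  p_6/q_6 = 643747/13003
q_5 = 132 ≤ 374 < 13003 = q_6, so the answer is 6535/132.

6535/132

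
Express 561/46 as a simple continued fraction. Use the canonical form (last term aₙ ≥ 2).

561 = 12*46 + 9
46 = 5*9 + 1
9 = 9*1 + 0  (stop)
So 561/46 = [12; 5, 9].

[12; 5, 9]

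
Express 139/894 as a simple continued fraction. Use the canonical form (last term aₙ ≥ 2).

[0; 6, 2, 3, 6, 3]

139 = 0*894 + 139
894 = 6*139 + 60
139 = 2*60 + 19
60 = 3*19 + 3
19 = 6*3 + 1
3 = 3*1 + 0  (stop)
So 139/894 = [0; 6, 2, 3, 6, 3].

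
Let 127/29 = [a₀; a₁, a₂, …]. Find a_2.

1

127 = 4·29 + 11   →  a_0 = 4
29 = 2·11 + 7   →  a_1 = 2
11 = 1·7 + 4   →  a_2 = 1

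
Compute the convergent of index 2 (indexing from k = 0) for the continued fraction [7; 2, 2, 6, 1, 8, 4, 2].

37/5

Using pₖ = aₖpₖ₋₁ + pₖ₋₂, qₖ = aₖqₖ₋₁ + qₖ₋₂ (with p₋₁=1, p₋₂=0, q₋₁=0, q₋₂=1):
  k=0: a=7, p=7, q=1
  k=1: a=2, p=15, q=2
  k=2: a=2, p=37, q=5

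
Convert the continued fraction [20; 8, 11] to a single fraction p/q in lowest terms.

1791/89

Using pₖ = aₖpₖ₋₁ + pₖ₋₂ and qₖ = aₖqₖ₋₁ + qₖ₋₂:
  k=0: a=20, p=20, q=1
  k=1: a=8, p=161, q=8
  k=2: a=11, p=1791, q=89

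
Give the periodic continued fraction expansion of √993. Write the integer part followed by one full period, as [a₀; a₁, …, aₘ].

[31; 1, 1, 20, 1, 1, 62]

a₀ = ⌊√993⌋ = 31.
With m₀=0, d₀=1 and mₖ₊₁ = dₖaₖ − mₖ, dₖ₊₁ = (n − mₖ₊₁²)/dₖ, aₖ₊₁ = ⌊(a₀+mₖ₊₁)/dₖ₊₁⌋:
  k=1: m=31, d=32, a=1
  k=2: m=1, d=31, a=1
  k=3: m=30, d=3, a=20
  k=4: m=30, d=31, a=1
  k=5: m=1, d=32, a=1
  k=6: m=31, d=1, a=62
d=1 and a=2a₀=62 at k=6, so the next step gives (m, d) = (31, 32) again — its k=1 value — and the period has length 6.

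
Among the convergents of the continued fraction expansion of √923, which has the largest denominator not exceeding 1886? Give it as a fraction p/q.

38523/1268

√923 = [30; 2, 1, 1, 1, 2, 60, …] (period length 6).
Convergents:
  p_0/q_0 = 30/1
  p_1/q_1 = 61/2
  p_2/q_2 = 91/3
  p_3/q_3 = 152/5
  p_4/q_4 = 243/8
  p_5/q_5 = 638/21
  p_6/q_6 = 38523/1268
  p_7/q_7 = 77684/2557
q_6 = 1268 ≤ 1886 < 2557 = q_7, so the answer is 38523/1268.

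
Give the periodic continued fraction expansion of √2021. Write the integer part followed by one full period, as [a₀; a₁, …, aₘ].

[44; 1, 21, 2, 21, 1, 88]

a₀ = ⌊√2021⌋ = 44.
With m₀=0, d₀=1 and mₖ₊₁ = dₖaₖ − mₖ, dₖ₊₁ = (n − mₖ₊₁²)/dₖ, aₖ₊₁ = ⌊(a₀+mₖ₊₁)/dₖ₊₁⌋:
  k=1: m=44, d=85, a=1
  k=2: m=41, d=4, a=21
  k=3: m=43, d=43, a=2
  k=4: m=43, d=4, a=21
  k=5: m=41, d=85, a=1
  k=6: m=44, d=1, a=88
d=1 and a=2a₀=88 at k=6, so the next step gives (m, d) = (44, 85) again — its k=1 value — and the period has length 6.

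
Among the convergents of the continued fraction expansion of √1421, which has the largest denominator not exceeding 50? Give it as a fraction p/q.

√1421 = [37; 1, 2, 3, 2, 3, 2, 1, 74, …] (period length 8).
Convergents:
  p_0/q_0 = 37/1
  p_1/q_1 = 38/1
  p_2/q_2 = 113/3
  p_3/q_3 = 377/10
  p_4/q_4 = 867/23
  p_5/q_5 = 2978/79
q_4 = 23 ≤ 50 < 79 = q_5, so the answer is 867/23.

867/23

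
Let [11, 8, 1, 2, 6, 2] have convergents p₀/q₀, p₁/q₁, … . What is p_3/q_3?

Using pₖ = aₖpₖ₋₁ + pₖ₋₂, qₖ = aₖqₖ₋₁ + qₖ₋₂ (with p₋₁=1, p₋₂=0, q₋₁=0, q₋₂=1):
  k=0: a=11, p=11, q=1
  k=1: a=8, p=89, q=8
  k=2: a=1, p=100, q=9
  k=3: a=2, p=289, q=26

289/26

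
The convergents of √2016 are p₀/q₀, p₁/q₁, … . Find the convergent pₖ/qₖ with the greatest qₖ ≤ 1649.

√2016 = [44; 1, 8, 1, 88, …] (period length 4).
Convergents:
  p_0/q_0 = 44/1
  p_1/q_1 = 45/1
  p_2/q_2 = 404/9
  p_3/q_3 = 449/10
  p_4/q_4 = 39916/889
  p_5/q_5 = 40365/899
  p_6/q_6 = 362836/8081
q_5 = 899 ≤ 1649 < 8081 = q_6, so the answer is 40365/899.

40365/899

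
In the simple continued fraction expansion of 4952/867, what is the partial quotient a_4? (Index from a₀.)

4952 = 5·867 + 617   →  a_0 = 5
867 = 1·617 + 250   →  a_1 = 1
617 = 2·250 + 117   →  a_2 = 2
250 = 2·117 + 16   →  a_3 = 2
117 = 7·16 + 5   →  a_4 = 7

7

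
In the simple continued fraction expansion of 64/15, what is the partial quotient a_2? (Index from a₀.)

64 = 4·15 + 4   →  a_0 = 4
15 = 3·4 + 3   →  a_1 = 3
4 = 1·3 + 1   →  a_2 = 1

1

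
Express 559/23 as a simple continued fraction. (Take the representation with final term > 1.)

559 = 24×23 + 7
23 = 3×7 + 2
7 = 3×2 + 1
2 = 2×1 + 0  (stop)
So 559/23 = [24; 3, 3, 2].

[24; 3, 3, 2]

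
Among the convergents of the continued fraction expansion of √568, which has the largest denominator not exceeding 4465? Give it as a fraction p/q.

√568 = [23; 1, 4, 1, 46, …] (period length 4).
Convergents:
  p_0/q_0 = 23/1
  p_1/q_1 = 24/1
  p_2/q_2 = 119/5
  p_3/q_3 = 143/6
  p_4/q_4 = 6697/281
  p_5/q_5 = 6840/287
  p_6/q_6 = 34057/1429
  p_7/q_7 = 40897/1716
  p_8/q_8 = 1915319/80365
q_7 = 1716 ≤ 4465 < 80365 = q_8, so the answer is 40897/1716.

40897/1716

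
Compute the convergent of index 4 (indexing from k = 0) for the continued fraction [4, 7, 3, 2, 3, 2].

724/175

Using pₖ = aₖpₖ₋₁ + pₖ₋₂, qₖ = aₖqₖ₋₁ + qₖ₋₂ (with p₋₁=1, p₋₂=0, q₋₁=0, q₋₂=1):
  k=0: a=4, p=4, q=1
  k=1: a=7, p=29, q=7
  k=2: a=3, p=91, q=22
  k=3: a=2, p=211, q=51
  k=4: a=3, p=724, q=175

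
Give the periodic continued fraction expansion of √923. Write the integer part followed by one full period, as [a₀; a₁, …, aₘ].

[30; 2, 1, 1, 1, 2, 60]

a₀ = ⌊√923⌋ = 30.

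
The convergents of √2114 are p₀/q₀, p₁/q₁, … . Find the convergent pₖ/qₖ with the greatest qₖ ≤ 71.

√2114 = [45; 1, 44, 1, 90, …] (period length 4).
Convergents:
  p_0/q_0 = 45/1
  p_1/q_1 = 46/1
  p_2/q_2 = 2069/45
  p_3/q_3 = 2115/46
  p_4/q_4 = 192419/4185
q_3 = 46 ≤ 71 < 4185 = q_4, so the answer is 2115/46.

2115/46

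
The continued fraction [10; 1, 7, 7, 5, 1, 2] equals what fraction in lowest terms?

10801/993

Fold from the inside: start with 2/1.
  1 + 1/2 = 3/2
  5 + 2/3 = 17/3
  7 + 3/17 = 122/17
  7 + 17/122 = 871/122
  1 + 122/871 = 993/871
  10 + 871/993 = 10801/993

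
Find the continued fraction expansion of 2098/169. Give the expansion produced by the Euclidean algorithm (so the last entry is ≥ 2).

[12; 2, 2, 2, 2, 2, 2]

2098 = 12×169 + 70
169 = 2×70 + 29
70 = 2×29 + 12
29 = 2×12 + 5
12 = 2×5 + 2
5 = 2×2 + 1
2 = 2×1 + 0  (stop)
So 2098/169 = [12; 2, 2, 2, 2, 2, 2].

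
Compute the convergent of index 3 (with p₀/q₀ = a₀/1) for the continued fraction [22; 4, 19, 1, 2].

Using pₖ = aₖpₖ₋₁ + pₖ₋₂, qₖ = aₖqₖ₋₁ + qₖ₋₂ (with p₋₁=1, p₋₂=0, q₋₁=0, q₋₂=1):
  k=0: a=22, p=22, q=1
  k=1: a=4, p=89, q=4
  k=2: a=19, p=1713, q=77
  k=3: a=1, p=1802, q=81

1802/81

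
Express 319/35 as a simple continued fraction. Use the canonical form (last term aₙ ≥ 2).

319 = 9·35 + 4
35 = 8·4 + 3
4 = 1·3 + 1
3 = 3·1 + 0  (stop)
So 319/35 = [9; 8, 1, 3].

[9; 8, 1, 3]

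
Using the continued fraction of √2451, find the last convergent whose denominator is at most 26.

√2451 = [49; 1, 1, 32, 1, 1, 98, …] (period length 6).
Convergents:
  p_0/q_0 = 49/1
  p_1/q_1 = 50/1
  p_2/q_2 = 99/2
  p_3/q_3 = 3218/65
q_2 = 2 ≤ 26 < 65 = q_3, so the answer is 99/2.

99/2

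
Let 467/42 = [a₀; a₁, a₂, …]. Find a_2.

467 = 11·42 + 5   →  a_0 = 11
42 = 8·5 + 2   →  a_1 = 8
5 = 2·2 + 1   →  a_2 = 2

2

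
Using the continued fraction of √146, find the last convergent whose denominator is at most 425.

√146 = [12; 12, 24, …] (period length 2).
Convergents:
  p_0/q_0 = 12/1
  p_1/q_1 = 145/12
  p_2/q_2 = 3492/289
  p_3/q_3 = 42049/3480
q_2 = 289 ≤ 425 < 3480 = q_3, so the answer is 3492/289.

3492/289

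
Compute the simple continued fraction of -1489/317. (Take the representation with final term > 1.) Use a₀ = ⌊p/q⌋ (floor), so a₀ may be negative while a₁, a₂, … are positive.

[-5; 3, 3, 3, 4, 2]

-1489 = -5×317 + 96
317 = 3×96 + 29
96 = 3×29 + 9
29 = 3×9 + 2
9 = 4×2 + 1
2 = 2×1 + 0  (stop)
So -1489/317 = [-5; 3, 3, 3, 4, 2].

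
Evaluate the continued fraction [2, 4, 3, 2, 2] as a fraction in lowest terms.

Fold from the inside: start with 2/1.
  2 + 1/2 = 5/2
  3 + 2/5 = 17/5
  4 + 5/17 = 73/17
  2 + 17/73 = 163/73

163/73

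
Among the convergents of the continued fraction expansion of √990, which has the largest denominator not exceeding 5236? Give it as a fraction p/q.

√990 = [31; 2, 6, 2, 62, …] (period length 4).
Convergents:
  p_0/q_0 = 31/1
  p_1/q_1 = 63/2
  p_2/q_2 = 409/13
  p_3/q_3 = 881/28
  p_4/q_4 = 55031/1749
  p_5/q_5 = 110943/3526
  p_6/q_6 = 720689/22905
q_5 = 3526 ≤ 5236 < 22905 = q_6, so the answer is 110943/3526.

110943/3526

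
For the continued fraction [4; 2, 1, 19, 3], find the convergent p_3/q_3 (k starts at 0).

256/59

Using pₖ = aₖpₖ₋₁ + pₖ₋₂, qₖ = aₖqₖ₋₁ + qₖ₋₂ (with p₋₁=1, p₋₂=0, q₋₁=0, q₋₂=1):
  k=0: a=4, p=4, q=1
  k=1: a=2, p=9, q=2
  k=2: a=1, p=13, q=3
  k=3: a=19, p=256, q=59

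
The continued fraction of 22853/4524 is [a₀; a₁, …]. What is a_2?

2

22853 = 5·4524 + 233   →  a_0 = 5
4524 = 19·233 + 97   →  a_1 = 19
233 = 2·97 + 39   →  a_2 = 2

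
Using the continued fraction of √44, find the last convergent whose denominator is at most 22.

126/19

√44 = [6; 1, 1, 1, 2, 1, 1, 1, 12, …] (period length 8).
Convergents:
  p_0/q_0 = 6/1
  p_1/q_1 = 7/1
  p_2/q_2 = 13/2
  p_3/q_3 = 20/3
  p_4/q_4 = 53/8
  p_5/q_5 = 73/11
  p_6/q_6 = 126/19
  p_7/q_7 = 199/30
q_6 = 19 ≤ 22 < 30 = q_7, so the answer is 126/19.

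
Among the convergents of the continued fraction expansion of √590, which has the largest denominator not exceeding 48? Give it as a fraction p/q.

753/31

√590 = [24; 3, 2, 4, 2, 3, 48, …] (period length 6).
Convergents:
  p_0/q_0 = 24/1
  p_1/q_1 = 73/3
  p_2/q_2 = 170/7
  p_3/q_3 = 753/31
  p_4/q_4 = 1676/69
q_3 = 31 ≤ 48 < 69 = q_4, so the answer is 753/31.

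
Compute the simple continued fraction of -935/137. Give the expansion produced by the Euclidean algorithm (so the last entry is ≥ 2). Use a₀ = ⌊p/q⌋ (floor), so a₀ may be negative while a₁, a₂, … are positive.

[-7; 5, 1, 2, 2, 3]

-935 = -7×137 + 24
137 = 5×24 + 17
24 = 1×17 + 7
17 = 2×7 + 3
7 = 2×3 + 1
3 = 3×1 + 0  (stop)
So -935/137 = [-7; 5, 1, 2, 2, 3].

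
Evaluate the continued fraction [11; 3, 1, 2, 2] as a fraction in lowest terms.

Using pₖ = aₖpₖ₋₁ + pₖ₋₂ and qₖ = aₖqₖ₋₁ + qₖ₋₂:
  k=0: a=11, p=11, q=1
  k=1: a=3, p=34, q=3
  k=2: a=1, p=45, q=4
  k=3: a=2, p=124, q=11
  k=4: a=2, p=293, q=26

293/26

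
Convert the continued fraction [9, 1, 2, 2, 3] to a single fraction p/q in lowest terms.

233/24

Using pₖ = aₖpₖ₋₁ + pₖ₋₂ and qₖ = aₖqₖ₋₁ + qₖ₋₂:
  k=0: a=9, p=9, q=1
  k=1: a=1, p=10, q=1
  k=2: a=2, p=29, q=3
  k=3: a=2, p=68, q=7
  k=4: a=3, p=233, q=24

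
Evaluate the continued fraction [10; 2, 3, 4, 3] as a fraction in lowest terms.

Using pₖ = aₖpₖ₋₁ + pₖ₋₂ and qₖ = aₖqₖ₋₁ + qₖ₋₂:
  k=0: a=10, p=10, q=1
  k=1: a=2, p=21, q=2
  k=2: a=3, p=73, q=7
  k=3: a=4, p=313, q=30
  k=4: a=3, p=1012, q=97

1012/97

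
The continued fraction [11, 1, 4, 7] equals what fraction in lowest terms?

425/36

Using pₖ = aₖpₖ₋₁ + pₖ₋₂ and qₖ = aₖqₖ₋₁ + qₖ₋₂:
  k=0: a=11, p=11, q=1
  k=1: a=1, p=12, q=1
  k=2: a=4, p=59, q=5
  k=3: a=7, p=425, q=36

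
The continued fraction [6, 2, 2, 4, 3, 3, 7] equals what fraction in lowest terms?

Fold from the inside: start with 7/1.
  3 + 1/7 = 22/7
  3 + 7/22 = 73/22
  4 + 22/73 = 314/73
  2 + 73/314 = 701/314
  2 + 314/701 = 1716/701
  6 + 701/1716 = 10997/1716

10997/1716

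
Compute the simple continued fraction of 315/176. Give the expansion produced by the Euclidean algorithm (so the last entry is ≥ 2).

[1; 1, 3, 1, 3, 9]

315 = 1×176 + 139
176 = 1×139 + 37
139 = 3×37 + 28
37 = 1×28 + 9
28 = 3×9 + 1
9 = 9×1 + 0  (stop)
So 315/176 = [1; 1, 3, 1, 3, 9].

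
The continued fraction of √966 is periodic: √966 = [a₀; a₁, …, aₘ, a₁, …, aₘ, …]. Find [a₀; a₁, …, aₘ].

[31; 12, 2, 2, 2, 12, 62]

a₀ = ⌊√966⌋ = 31.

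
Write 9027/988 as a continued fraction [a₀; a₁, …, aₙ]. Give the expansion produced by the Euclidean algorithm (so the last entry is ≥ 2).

9027 = 9*988 + 135
988 = 7*135 + 43
135 = 3*43 + 6
43 = 7*6 + 1
6 = 6*1 + 0  (stop)
So 9027/988 = [9; 7, 3, 7, 6].

[9; 7, 3, 7, 6]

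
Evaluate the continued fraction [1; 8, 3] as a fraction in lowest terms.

Fold from the inside: start with 3/1.
  8 + 1/3 = 25/3
  1 + 3/25 = 28/25

28/25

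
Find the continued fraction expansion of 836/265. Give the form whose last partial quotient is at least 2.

[3; 6, 2, 6, 3]

836 = 3×265 + 41
265 = 6×41 + 19
41 = 2×19 + 3
19 = 6×3 + 1
3 = 3×1 + 0  (stop)
So 836/265 = [3; 6, 2, 6, 3].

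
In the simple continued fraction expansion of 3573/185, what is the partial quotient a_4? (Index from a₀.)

1

3573 = 19·185 + 58   →  a_0 = 19
185 = 3·58 + 11   →  a_1 = 3
58 = 5·11 + 3   →  a_2 = 5
11 = 3·3 + 2   →  a_3 = 3
3 = 1·2 + 1   →  a_4 = 1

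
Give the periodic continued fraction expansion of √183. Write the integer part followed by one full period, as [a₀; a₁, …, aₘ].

a₀ = ⌊√183⌋ = 13.

[13; 1, 1, 8, 1, 1, 26]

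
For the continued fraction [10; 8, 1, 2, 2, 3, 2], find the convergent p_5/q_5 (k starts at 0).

Using pₖ = aₖpₖ₋₁ + pₖ₋₂, qₖ = aₖqₖ₋₁ + qₖ₋₂ (with p₋₁=1, p₋₂=0, q₋₁=0, q₋₂=1):
  k=0: a=10, p=10, q=1
  k=1: a=8, p=81, q=8
  k=2: a=1, p=91, q=9
  k=3: a=2, p=263, q=26
  k=4: a=2, p=617, q=61
  k=5: a=3, p=2114, q=209

2114/209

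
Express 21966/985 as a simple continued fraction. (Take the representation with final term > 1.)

21966 = 22×985 + 296
985 = 3×296 + 97
296 = 3×97 + 5
97 = 19×5 + 2
5 = 2×2 + 1
2 = 2×1 + 0  (stop)
So 21966/985 = [22; 3, 3, 19, 2, 2].

[22; 3, 3, 19, 2, 2]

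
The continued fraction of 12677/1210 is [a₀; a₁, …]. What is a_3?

12677 = 10·1210 + 577   →  a_0 = 10
1210 = 2·577 + 56   →  a_1 = 2
577 = 10·56 + 17   →  a_2 = 10
56 = 3·17 + 5   →  a_3 = 3

3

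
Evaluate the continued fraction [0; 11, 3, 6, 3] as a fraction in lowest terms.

60/679

Using pₖ = aₖpₖ₋₁ + pₖ₋₂ and qₖ = aₖqₖ₋₁ + qₖ₋₂:
  k=0: a=0, p=0, q=1
  k=1: a=11, p=1, q=11
  k=2: a=3, p=3, q=34
  k=3: a=6, p=19, q=215
  k=4: a=3, p=60, q=679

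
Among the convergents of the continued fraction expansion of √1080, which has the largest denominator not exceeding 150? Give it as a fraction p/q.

4568/139

√1080 = [32; 1, 6, 3, 6, 1, 64, …] (period length 6).
Convergents:
  p_0/q_0 = 32/1
  p_1/q_1 = 33/1
  p_2/q_2 = 230/7
  p_3/q_3 = 723/22
  p_4/q_4 = 4568/139
  p_5/q_5 = 5291/161
q_4 = 139 ≤ 150 < 161 = q_5, so the answer is 4568/139.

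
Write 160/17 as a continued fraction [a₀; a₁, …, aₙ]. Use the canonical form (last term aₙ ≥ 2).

160 = 9·17 + 7
17 = 2·7 + 3
7 = 2·3 + 1
3 = 3·1 + 0  (stop)
So 160/17 = [9; 2, 2, 3].

[9; 2, 2, 3]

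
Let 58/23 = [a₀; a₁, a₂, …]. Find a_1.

58 = 2·23 + 12   →  a_0 = 2
23 = 1·12 + 11   →  a_1 = 1

1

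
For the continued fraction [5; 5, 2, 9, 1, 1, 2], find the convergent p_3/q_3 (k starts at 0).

Using pₖ = aₖpₖ₋₁ + pₖ₋₂, qₖ = aₖqₖ₋₁ + qₖ₋₂ (with p₋₁=1, p₋₂=0, q₋₁=0, q₋₂=1):
  k=0: a=5, p=5, q=1
  k=1: a=5, p=26, q=5
  k=2: a=2, p=57, q=11
  k=3: a=9, p=539, q=104

539/104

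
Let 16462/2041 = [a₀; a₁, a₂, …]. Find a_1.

15

16462 = 8·2041 + 134   →  a_0 = 8
2041 = 15·134 + 31   →  a_1 = 15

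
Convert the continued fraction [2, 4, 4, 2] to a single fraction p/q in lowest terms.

85/38

Fold from the inside: start with 2/1.
  4 + 1/2 = 9/2
  4 + 2/9 = 38/9
  2 + 9/38 = 85/38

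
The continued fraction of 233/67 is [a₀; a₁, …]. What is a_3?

1

233 = 3·67 + 32   →  a_0 = 3
67 = 2·32 + 3   →  a_1 = 2
32 = 10·3 + 2   →  a_2 = 10
3 = 1·2 + 1   →  a_3 = 1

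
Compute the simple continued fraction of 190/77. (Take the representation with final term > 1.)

190 = 2×77 + 36
77 = 2×36 + 5
36 = 7×5 + 1
5 = 5×1 + 0  (stop)
So 190/77 = [2; 2, 7, 5].

[2; 2, 7, 5]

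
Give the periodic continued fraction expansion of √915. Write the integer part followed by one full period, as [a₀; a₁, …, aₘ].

a₀ = ⌊√915⌋ = 30.
With m₀=0, d₀=1 and mₖ₊₁ = dₖaₖ − mₖ, dₖ₊₁ = (n − mₖ₊₁²)/dₖ, aₖ₊₁ = ⌊(a₀+mₖ₊₁)/dₖ₊₁⌋:
  k=1: m=30, d=15, a=4
  k=2: m=30, d=1, a=60
d=1 and a=2a₀=60 at k=2, so the next step gives (m, d) = (30, 15) again — its k=1 value — and the period has length 2.

[30; 4, 60]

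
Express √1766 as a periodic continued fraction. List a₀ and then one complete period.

a₀ = ⌊√1766⌋ = 42.
With m₀=0, d₀=1 and mₖ₊₁ = dₖaₖ − mₖ, dₖ₊₁ = (n − mₖ₊₁²)/dₖ, aₖ₊₁ = ⌊(a₀+mₖ₊₁)/dₖ₊₁⌋:
  k=1: m=42, d=2, a=42
  k=2: m=42, d=1, a=84
d=1 and a=2a₀=84 at k=2, so the next step gives (m, d) = (42, 2) again — its k=1 value — and the period has length 2.

[42; 42, 84]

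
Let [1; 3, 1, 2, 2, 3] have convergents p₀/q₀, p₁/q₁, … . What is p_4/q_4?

33/26

Using pₖ = aₖpₖ₋₁ + pₖ₋₂, qₖ = aₖqₖ₋₁ + qₖ₋₂ (with p₋₁=1, p₋₂=0, q₋₁=0, q₋₂=1):
  k=0: a=1, p=1, q=1
  k=1: a=3, p=4, q=3
  k=2: a=1, p=5, q=4
  k=3: a=2, p=14, q=11
  k=4: a=2, p=33, q=26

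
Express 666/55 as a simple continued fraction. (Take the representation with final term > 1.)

666 = 12×55 + 6
55 = 9×6 + 1
6 = 6×1 + 0  (stop)
So 666/55 = [12; 9, 6].

[12; 9, 6]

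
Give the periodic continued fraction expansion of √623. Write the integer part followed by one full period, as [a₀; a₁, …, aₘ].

a₀ = ⌊√623⌋ = 24.
With m₀=0, d₀=1 and mₖ₊₁ = dₖaₖ − mₖ, dₖ₊₁ = (n − mₖ₊₁²)/dₖ, aₖ₊₁ = ⌊(a₀+mₖ₊₁)/dₖ₊₁⌋:
  k=1: m=24, d=47, a=1
  k=2: m=23, d=2, a=23
  k=3: m=23, d=47, a=1
  k=4: m=24, d=1, a=48
d=1 and a=2a₀=48 at k=4, so the next step gives (m, d) = (24, 47) again — its k=1 value — and the period has length 4.

[24; 1, 23, 1, 48]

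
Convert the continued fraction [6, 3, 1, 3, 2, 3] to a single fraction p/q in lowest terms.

733/117

Fold from the inside: start with 3/1.
  2 + 1/3 = 7/3
  3 + 3/7 = 24/7
  1 + 7/24 = 31/24
  3 + 24/31 = 117/31
  6 + 31/117 = 733/117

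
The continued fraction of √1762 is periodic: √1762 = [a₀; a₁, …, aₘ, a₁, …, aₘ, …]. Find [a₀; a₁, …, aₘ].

a₀ = ⌊√1762⌋ = 41.
With m₀=0, d₀=1 and mₖ₊₁ = dₖaₖ − mₖ, dₖ₊₁ = (n − mₖ₊₁²)/dₖ, aₖ₊₁ = ⌊(a₀+mₖ₊₁)/dₖ₊₁⌋:
  k=1: m=41, d=81, a=1
  k=2: m=40, d=2, a=40
  k=3: m=40, d=81, a=1
  k=4: m=41, d=1, a=82
d=1 and a=2a₀=82 at k=4, so the next step gives (m, d) = (41, 81) again — its k=1 value — and the period has length 4.

[41; 1, 40, 1, 82]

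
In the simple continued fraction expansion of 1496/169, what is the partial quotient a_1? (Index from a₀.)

1496 = 8·169 + 144   →  a_0 = 8
169 = 1·144 + 25   →  a_1 = 1

1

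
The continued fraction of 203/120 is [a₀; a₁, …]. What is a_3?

4

203 = 1·120 + 83   →  a_0 = 1
120 = 1·83 + 37   →  a_1 = 1
83 = 2·37 + 9   →  a_2 = 2
37 = 4·9 + 1   →  a_3 = 4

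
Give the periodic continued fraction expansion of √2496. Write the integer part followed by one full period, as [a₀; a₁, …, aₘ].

a₀ = ⌊√2496⌋ = 49.
With m₀=0, d₀=1 and mₖ₊₁ = dₖaₖ − mₖ, dₖ₊₁ = (n − mₖ₊₁²)/dₖ, aₖ₊₁ = ⌊(a₀+mₖ₊₁)/dₖ₊₁⌋:
  k=1: m=49, d=95, a=1
  k=2: m=46, d=4, a=23
  k=3: m=46, d=95, a=1
  k=4: m=49, d=1, a=98
d=1 and a=2a₀=98 at k=4, so the next step gives (m, d) = (49, 95) again — its k=1 value — and the period has length 4.

[49; 1, 23, 1, 98]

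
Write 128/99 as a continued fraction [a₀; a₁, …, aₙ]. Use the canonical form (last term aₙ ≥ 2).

[1; 3, 2, 2, 2, 2]

128 = 1×99 + 29
99 = 3×29 + 12
29 = 2×12 + 5
12 = 2×5 + 2
5 = 2×2 + 1
2 = 2×1 + 0  (stop)
So 128/99 = [1; 3, 2, 2, 2, 2].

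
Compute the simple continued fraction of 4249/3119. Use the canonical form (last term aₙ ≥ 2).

[1; 2, 1, 3, 5, 1, 8, 5]

4249 = 1×3119 + 1130
3119 = 2×1130 + 859
1130 = 1×859 + 271
859 = 3×271 + 46
271 = 5×46 + 41
46 = 1×41 + 5
41 = 8×5 + 1
5 = 5×1 + 0  (stop)
So 4249/3119 = [1; 2, 1, 3, 5, 1, 8, 5].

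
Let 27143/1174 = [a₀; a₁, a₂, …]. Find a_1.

8

27143 = 23·1174 + 141   →  a_0 = 23
1174 = 8·141 + 46   →  a_1 = 8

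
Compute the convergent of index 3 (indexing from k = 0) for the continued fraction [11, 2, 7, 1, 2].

Using pₖ = aₖpₖ₋₁ + pₖ₋₂, qₖ = aₖqₖ₋₁ + qₖ₋₂ (with p₋₁=1, p₋₂=0, q₋₁=0, q₋₂=1):
  k=0: a=11, p=11, q=1
  k=1: a=2, p=23, q=2
  k=2: a=7, p=172, q=15
  k=3: a=1, p=195, q=17

195/17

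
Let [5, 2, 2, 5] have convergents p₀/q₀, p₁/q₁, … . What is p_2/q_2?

Using pₖ = aₖpₖ₋₁ + pₖ₋₂, qₖ = aₖqₖ₋₁ + qₖ₋₂ (with p₋₁=1, p₋₂=0, q₋₁=0, q₋₂=1):
  k=0: a=5, p=5, q=1
  k=1: a=2, p=11, q=2
  k=2: a=2, p=27, q=5

27/5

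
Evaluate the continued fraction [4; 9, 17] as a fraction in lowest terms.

Using pₖ = aₖpₖ₋₁ + pₖ₋₂ and qₖ = aₖqₖ₋₁ + qₖ₋₂:
  k=0: a=4, p=4, q=1
  k=1: a=9, p=37, q=9
  k=2: a=17, p=633, q=154

633/154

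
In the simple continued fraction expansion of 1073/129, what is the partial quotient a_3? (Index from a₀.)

1073 = 8·129 + 41   →  a_0 = 8
129 = 3·41 + 6   →  a_1 = 3
41 = 6·6 + 5   →  a_2 = 6
6 = 1·5 + 1   →  a_3 = 1

1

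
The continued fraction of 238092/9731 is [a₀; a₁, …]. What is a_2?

238092 = 24·9731 + 4548   →  a_0 = 24
9731 = 2·4548 + 635   →  a_1 = 2
4548 = 7·635 + 103   →  a_2 = 7

7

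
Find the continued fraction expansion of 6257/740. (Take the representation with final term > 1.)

[8; 2, 5, 9, 2, 3]

6257 = 8·740 + 337
740 = 2·337 + 66
337 = 5·66 + 7
66 = 9·7 + 3
7 = 2·3 + 1
3 = 3·1 + 0  (stop)
So 6257/740 = [8; 2, 5, 9, 2, 3].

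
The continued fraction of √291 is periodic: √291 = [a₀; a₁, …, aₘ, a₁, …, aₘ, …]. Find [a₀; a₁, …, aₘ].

a₀ = ⌊√291⌋ = 17.
With m₀=0, d₀=1 and mₖ₊₁ = dₖaₖ − mₖ, dₖ₊₁ = (n − mₖ₊₁²)/dₖ, aₖ₊₁ = ⌊(a₀+mₖ₊₁)/dₖ₊₁⌋:
  k=1: m=17, d=2, a=17
  k=2: m=17, d=1, a=34
d=1 and a=2a₀=34 at k=2, so the next step gives (m, d) = (17, 2) again — its k=1 value — and the period has length 2.

[17; 17, 34]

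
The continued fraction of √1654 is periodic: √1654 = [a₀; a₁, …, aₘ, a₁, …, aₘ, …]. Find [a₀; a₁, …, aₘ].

a₀ = ⌊√1654⌋ = 40.
With m₀=0, d₀=1 and mₖ₊₁ = dₖaₖ − mₖ, dₖ₊₁ = (n − mₖ₊₁²)/dₖ, aₖ₊₁ = ⌊(a₀+mₖ₊₁)/dₖ₊₁⌋:
  k=1: m=40, d=54, a=1
  k=2: m=14, d=27, a=2
  k=3: m=40, d=2, a=40
  k=4: m=40, d=27, a=2
  k=5: m=14, d=54, a=1
  k=6: m=40, d=1, a=80
d=1 and a=2a₀=80 at k=6, so the next step gives (m, d) = (40, 54) again — its k=1 value — and the period has length 6.

[40; 1, 2, 40, 2, 1, 80]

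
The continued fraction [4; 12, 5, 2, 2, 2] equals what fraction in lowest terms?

3233/792

Fold from the inside: start with 2/1.
  2 + 1/2 = 5/2
  2 + 2/5 = 12/5
  5 + 5/12 = 65/12
  12 + 12/65 = 792/65
  4 + 65/792 = 3233/792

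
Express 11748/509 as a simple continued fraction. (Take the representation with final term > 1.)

11748 = 23×509 + 41
509 = 12×41 + 17
41 = 2×17 + 7
17 = 2×7 + 3
7 = 2×3 + 1
3 = 3×1 + 0  (stop)
So 11748/509 = [23; 12, 2, 2, 2, 3].

[23; 12, 2, 2, 2, 3]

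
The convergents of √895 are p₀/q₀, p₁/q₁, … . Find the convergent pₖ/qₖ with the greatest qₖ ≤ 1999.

√895 = [29; 1, 10, 1, 58, …] (period length 4).
Convergents:
  p_0/q_0 = 29/1
  p_1/q_1 = 30/1
  p_2/q_2 = 329/11
  p_3/q_3 = 359/12
  p_4/q_4 = 21151/707
  p_5/q_5 = 21510/719
  p_6/q_6 = 236251/7897
q_5 = 719 ≤ 1999 < 7897 = q_6, so the answer is 21510/719.

21510/719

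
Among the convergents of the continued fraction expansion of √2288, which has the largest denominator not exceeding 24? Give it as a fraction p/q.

287/6

√2288 = [47; 1, 4, 1, 94, …] (period length 4).
Convergents:
  p_0/q_0 = 47/1
  p_1/q_1 = 48/1
  p_2/q_2 = 239/5
  p_3/q_3 = 287/6
  p_4/q_4 = 27217/569
q_3 = 6 ≤ 24 < 569 = q_4, so the answer is 287/6.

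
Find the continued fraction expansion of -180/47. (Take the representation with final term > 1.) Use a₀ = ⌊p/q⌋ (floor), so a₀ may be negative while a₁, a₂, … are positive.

-180 = -4*47 + 8
47 = 5*8 + 7
8 = 1*7 + 1
7 = 7*1 + 0  (stop)
So -180/47 = [-4; 5, 1, 7].

[-4; 5, 1, 7]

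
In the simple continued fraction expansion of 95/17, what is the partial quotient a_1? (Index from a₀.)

1

95 = 5·17 + 10   →  a_0 = 5
17 = 1·10 + 7   →  a_1 = 1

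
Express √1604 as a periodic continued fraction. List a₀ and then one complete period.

[40; 20, 80]

a₀ = ⌊√1604⌋ = 40.
With m₀=0, d₀=1 and mₖ₊₁ = dₖaₖ − mₖ, dₖ₊₁ = (n − mₖ₊₁²)/dₖ, aₖ₊₁ = ⌊(a₀+mₖ₊₁)/dₖ₊₁⌋:
  k=1: m=40, d=4, a=20
  k=2: m=40, d=1, a=80
d=1 and a=2a₀=80 at k=2, so the next step gives (m, d) = (40, 4) again — its k=1 value — and the period has length 2.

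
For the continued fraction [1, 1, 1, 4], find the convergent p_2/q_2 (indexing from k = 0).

Using pₖ = aₖpₖ₋₁ + pₖ₋₂, qₖ = aₖqₖ₋₁ + qₖ₋₂ (with p₋₁=1, p₋₂=0, q₋₁=0, q₋₂=1):
  k=0: a=1, p=1, q=1
  k=1: a=1, p=2, q=1
  k=2: a=1, p=3, q=2

3/2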